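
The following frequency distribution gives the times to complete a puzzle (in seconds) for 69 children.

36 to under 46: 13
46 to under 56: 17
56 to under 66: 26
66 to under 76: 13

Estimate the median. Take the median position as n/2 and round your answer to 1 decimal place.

Cumulative frequencies: 13, 30, 56, 69
n = 69; position = n/2 = 34.5.
This falls in the class 56 to under 66: L = 56, F = 30, f = 26, h = 10.
Median ≈ 56 + ((34.5 − 30) / 26) × 10 = 57.7308

57.7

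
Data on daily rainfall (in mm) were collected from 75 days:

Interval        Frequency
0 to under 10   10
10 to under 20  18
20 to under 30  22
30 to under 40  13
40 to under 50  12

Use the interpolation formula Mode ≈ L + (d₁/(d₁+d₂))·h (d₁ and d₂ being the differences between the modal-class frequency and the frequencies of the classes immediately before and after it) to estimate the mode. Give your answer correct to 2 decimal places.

Modal class: 20 to under 30 (highest frequency 22).
d₁ = 22 − 18 = 4, d₂ = 22 − 13 = 9
Mode ≈ 20 + (4/(4+9)) × 10 = 20 + 3.0769 = 23.0769

23.08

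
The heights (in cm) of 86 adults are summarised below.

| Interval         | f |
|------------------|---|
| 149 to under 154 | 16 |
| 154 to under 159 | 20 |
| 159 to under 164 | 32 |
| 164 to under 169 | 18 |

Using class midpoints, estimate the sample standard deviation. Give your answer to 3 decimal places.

Midpoints: 151.5, 156.5, 161.5, 166.5
n = 86, Σfm = 13719, mean = 159.5233
Σfm² = 2190713.5
Σf(m − x̄)² = Σfm² − (Σfm)²/n = 2190713.5 − 13719²/86 = 2213.9535
Sample variance = 2213.9535 / 85 = 26.0465
Standard deviation = √26.0465 = 5.1036

5.104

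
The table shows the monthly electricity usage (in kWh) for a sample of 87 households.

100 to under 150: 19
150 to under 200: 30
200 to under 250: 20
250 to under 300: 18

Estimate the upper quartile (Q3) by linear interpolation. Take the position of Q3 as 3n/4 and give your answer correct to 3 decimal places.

240.625

Cumulative frequencies: 19, 49, 69, 87
n = 87; position = 3n/4 = 65.25.
This falls in the class 200 to under 250: L = 200, F = 49, f = 20, h = 50.
Upper quartile ≈ 200 + ((65.25 − 49) / 20) × 50 = 240.6250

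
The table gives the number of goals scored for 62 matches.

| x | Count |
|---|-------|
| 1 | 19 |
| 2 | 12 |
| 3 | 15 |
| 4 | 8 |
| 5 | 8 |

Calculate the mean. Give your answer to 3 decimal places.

Values: 1, 2, 3, 4, 5
Σfx = 19×1 + 12×2 + 15×3 + 8×4 + 8×5 = 160
n = Σf = 62
Mean = 160 / 62 = 2.5806

2.581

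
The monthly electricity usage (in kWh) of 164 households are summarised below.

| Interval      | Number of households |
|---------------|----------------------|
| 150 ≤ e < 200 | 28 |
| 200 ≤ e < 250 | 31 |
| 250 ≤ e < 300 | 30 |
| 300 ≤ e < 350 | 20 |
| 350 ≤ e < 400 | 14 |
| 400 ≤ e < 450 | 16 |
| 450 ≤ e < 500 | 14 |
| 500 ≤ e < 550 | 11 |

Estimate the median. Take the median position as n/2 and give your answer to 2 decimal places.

Cumulative frequencies: 28, 59, 89, 109, 123, 139, 153, 164
n = 164; position = n/2 = 82.
This falls in the class 250 ≤ e < 300: L = 250, F = 59, f = 30, h = 50.
Median ≈ 250 + ((82 − 59) / 30) × 50 = 288.3333

288.33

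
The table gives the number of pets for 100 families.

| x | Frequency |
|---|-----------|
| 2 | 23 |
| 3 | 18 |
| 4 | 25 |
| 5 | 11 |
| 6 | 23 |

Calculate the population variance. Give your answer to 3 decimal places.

2.125

Values: 2, 3, 4, 5, 6
n = 100, Σfx = 393, mean = 3.9300
Σfx² = 1757
Σf(x − x̄)² = Σfx² − (Σfx)²/n = 1757 − 393²/100 = 212.5100
Population variance = 212.5100 / 100 = 2.1251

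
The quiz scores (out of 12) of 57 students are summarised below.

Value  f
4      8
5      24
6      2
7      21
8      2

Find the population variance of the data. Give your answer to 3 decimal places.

1.422

Values: 4, 5, 6, 7, 8
n = 57, Σfx = 327, mean = 5.7368
Σfx² = 1957
Σf(x − x̄)² = Σfx² − (Σfx)²/n = 1957 − 327²/57 = 81.0526
Population variance = 81.0526 / 57 = 1.4220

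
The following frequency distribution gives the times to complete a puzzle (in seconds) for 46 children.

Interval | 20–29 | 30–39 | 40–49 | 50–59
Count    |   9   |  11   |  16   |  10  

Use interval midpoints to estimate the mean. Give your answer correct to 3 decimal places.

40.370

Midpoints: 24.5, 34.5, 44.5, 54.5
Σfm = 9×24.5 + 11×34.5 + 16×44.5 + 10×54.5 = 1857
n = Σf = 46
Mean = 1857 / 46 = 40.3696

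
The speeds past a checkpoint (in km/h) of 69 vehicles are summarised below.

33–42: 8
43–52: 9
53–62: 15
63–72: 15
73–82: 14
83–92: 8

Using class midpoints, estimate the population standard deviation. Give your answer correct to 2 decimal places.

Midpoints: 37.5, 47.5, 57.5, 67.5, 77.5, 87.5
n = 69, Σfm = 4387.5, mean = 63.5870
Σfm² = 294831.25
Σf(m − x̄)² = Σfm² − (Σfm)²/n = 294831.25 − 4387.5²/69 = 15843.4783
Population variance = 15843.4783 / 69 = 229.6156
Standard deviation = √229.6156 = 15.1531

15.15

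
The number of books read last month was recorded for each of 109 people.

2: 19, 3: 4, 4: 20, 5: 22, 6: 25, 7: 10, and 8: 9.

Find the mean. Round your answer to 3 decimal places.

Values: 2, 3, 4, 5, 6, 7, 8
Σfx = 19×2 + 4×3 + 20×4 + 22×5 + 25×6 + 10×7 + 9×8 = 532
n = Σf = 109
Mean = 532 / 109 = 4.8807

4.881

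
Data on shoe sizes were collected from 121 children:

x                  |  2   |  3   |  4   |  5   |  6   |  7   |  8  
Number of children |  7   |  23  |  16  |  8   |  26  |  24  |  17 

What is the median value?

Cumulative frequencies: 7, 30, 46, 54, 80, 104, 121
n = 121, so the median is the value in position (n+1)/2 = 61.
Position 61 falls at value 6.

6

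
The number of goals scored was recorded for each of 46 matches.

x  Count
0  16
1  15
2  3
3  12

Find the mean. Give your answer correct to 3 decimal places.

1.239

Values: 0, 1, 2, 3
Σfx = 16×0 + 15×1 + 3×2 + 12×3 = 57
n = Σf = 46
Mean = 57 / 46 = 1.2391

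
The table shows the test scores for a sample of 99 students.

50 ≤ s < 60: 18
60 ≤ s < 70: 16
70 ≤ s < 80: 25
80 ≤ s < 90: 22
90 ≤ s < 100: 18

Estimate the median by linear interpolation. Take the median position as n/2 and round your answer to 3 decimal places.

76.200

Cumulative frequencies: 18, 34, 59, 81, 99
n = 99; position = n/2 = 49.5.
This falls in the class 70 ≤ s < 80: L = 70, F = 34, f = 25, h = 10.
Median ≈ 70 + ((49.5 − 34) / 25) × 10 = 76.2000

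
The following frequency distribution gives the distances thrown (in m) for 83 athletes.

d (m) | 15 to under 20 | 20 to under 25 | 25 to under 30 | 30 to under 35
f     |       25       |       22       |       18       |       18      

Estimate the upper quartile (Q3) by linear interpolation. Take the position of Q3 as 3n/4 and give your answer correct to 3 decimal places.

29.236

Cumulative frequencies: 25, 47, 65, 83
n = 83; position = 3n/4 = 62.25.
This falls in the class 25 to under 30: L = 25, F = 47, f = 18, h = 5.
Upper quartile ≈ 25 + ((62.25 − 47) / 18) × 5 = 29.2361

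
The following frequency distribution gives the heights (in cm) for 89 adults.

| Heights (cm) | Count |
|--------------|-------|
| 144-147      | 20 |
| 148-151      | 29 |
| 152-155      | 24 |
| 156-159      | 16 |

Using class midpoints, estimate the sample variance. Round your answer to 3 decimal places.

Midpoints: 145.5, 149.5, 153.5, 157.5
n = 89, Σfm = 13449.5, mean = 151.1180
Σfm² = 2033956.25
Σf(m − x̄)² = Σfm² − (Σfm)²/n = 2033956.25 − 13449.5²/89 = 1495.0112
Sample variance = 1495.0112 / 88 = 16.9888

16.989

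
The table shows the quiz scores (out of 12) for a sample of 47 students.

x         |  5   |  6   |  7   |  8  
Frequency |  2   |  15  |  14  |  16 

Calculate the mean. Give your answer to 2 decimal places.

Values: 5, 6, 7, 8
Σfx = 2×5 + 15×6 + 14×7 + 16×8 = 326
n = Σf = 47
Mean = 326 / 47 = 6.9362

6.94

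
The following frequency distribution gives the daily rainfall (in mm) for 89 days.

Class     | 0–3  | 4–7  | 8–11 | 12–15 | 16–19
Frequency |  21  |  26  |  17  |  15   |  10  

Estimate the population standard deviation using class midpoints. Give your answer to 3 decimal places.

5.241

Midpoints: 1.5, 5.5, 9.5, 13.5, 17.5
n = 89, Σfm = 713.5, mean = 8.0169
Σfm² = 8164.25
Σf(m − x̄)² = Σfm² − (Σfm)²/n = 8164.25 − 713.5²/89 = 2444.2247
Population variance = 2444.2247 / 89 = 27.4632
Standard deviation = √27.4632 = 5.2405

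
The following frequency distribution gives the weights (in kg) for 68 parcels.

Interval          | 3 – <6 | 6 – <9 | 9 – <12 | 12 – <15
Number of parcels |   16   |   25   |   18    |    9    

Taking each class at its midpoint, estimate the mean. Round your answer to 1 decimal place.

8.4

Midpoints: 4.5, 7.5, 10.5, 13.5
Σfm = 16×4.5 + 25×7.5 + 18×10.5 + 9×13.5 = 570
n = Σf = 68
Mean = 570 / 68 = 8.3824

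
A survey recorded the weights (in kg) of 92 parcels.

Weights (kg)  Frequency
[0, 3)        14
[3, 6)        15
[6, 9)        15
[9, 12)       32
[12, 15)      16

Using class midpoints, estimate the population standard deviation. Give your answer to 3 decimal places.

3.983

Midpoints: 1.5, 4.5, 7.5, 10.5, 13.5
n = 92, Σfm = 753, mean = 8.1848
Σfm² = 7623
Σf(m − x̄)² = Σfm² − (Σfm)²/n = 7623 − 753²/92 = 1459.8587
Population variance = 1459.8587 / 92 = 15.8680
Standard deviation = √15.8680 = 3.9835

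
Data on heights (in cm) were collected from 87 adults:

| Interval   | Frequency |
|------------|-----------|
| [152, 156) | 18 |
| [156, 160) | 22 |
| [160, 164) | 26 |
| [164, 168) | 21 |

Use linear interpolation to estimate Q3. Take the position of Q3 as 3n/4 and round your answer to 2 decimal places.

163.88

Cumulative frequencies: 18, 40, 66, 87
n = 87; position = 3n/4 = 65.25.
This falls in the class [160, 164): L = 160, F = 40, f = 26, h = 4.
Upper quartile ≈ 160 + ((65.25 − 40) / 26) × 4 = 163.8846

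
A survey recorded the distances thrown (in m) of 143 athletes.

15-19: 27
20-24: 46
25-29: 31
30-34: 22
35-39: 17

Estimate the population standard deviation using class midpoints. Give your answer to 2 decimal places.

6.35

Midpoints: 17, 22, 27, 32, 37
n = 143, Σfm = 3641, mean = 25.4615
Σfm² = 98467
Σf(m − x̄)² = Σfm² − (Σfm)²/n = 98467 − 3641²/143 = 5761.5385
Population variance = 5761.5385 / 143 = 40.2905
Standard deviation = √40.2905 = 6.3475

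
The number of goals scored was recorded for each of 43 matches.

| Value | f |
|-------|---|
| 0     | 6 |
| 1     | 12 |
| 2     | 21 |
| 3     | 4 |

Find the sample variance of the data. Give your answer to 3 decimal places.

0.731

Values: 0, 1, 2, 3
n = 43, Σfx = 66, mean = 1.5349
Σfx² = 132
Σf(x − x̄)² = Σfx² − (Σfx)²/n = 132 − 66²/43 = 30.6977
Sample variance = 30.6977 / 42 = 0.7309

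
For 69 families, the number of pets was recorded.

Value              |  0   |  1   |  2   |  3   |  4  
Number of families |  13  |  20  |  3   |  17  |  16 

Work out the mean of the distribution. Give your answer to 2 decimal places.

2.04

Values: 0, 1, 2, 3, 4
Σfx = 13×0 + 20×1 + 3×2 + 17×3 + 16×4 = 141
n = Σf = 69
Mean = 141 / 69 = 2.0435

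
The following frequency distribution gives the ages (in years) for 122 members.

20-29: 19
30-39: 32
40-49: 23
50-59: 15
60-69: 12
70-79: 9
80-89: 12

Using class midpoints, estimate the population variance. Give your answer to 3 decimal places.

350.927

Midpoints: 24.5, 34.5, 44.5, 54.5, 64.5, 74.5, 84.5
n = 122, Σfm = 5869, mean = 48.1066
Σfm² = 325150.5
Σf(m − x̄)² = Σfm² − (Σfm)²/n = 325150.5 − 5869²/122 = 42813.1148
Population variance = 42813.1148 / 122 = 350.9272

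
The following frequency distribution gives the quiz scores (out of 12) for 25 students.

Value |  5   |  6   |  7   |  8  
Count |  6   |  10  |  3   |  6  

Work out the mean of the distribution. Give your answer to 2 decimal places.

Values: 5, 6, 7, 8
Σfx = 6×5 + 10×6 + 3×7 + 6×8 = 159
n = Σf = 25
Mean = 159 / 25 = 6.3600

6.36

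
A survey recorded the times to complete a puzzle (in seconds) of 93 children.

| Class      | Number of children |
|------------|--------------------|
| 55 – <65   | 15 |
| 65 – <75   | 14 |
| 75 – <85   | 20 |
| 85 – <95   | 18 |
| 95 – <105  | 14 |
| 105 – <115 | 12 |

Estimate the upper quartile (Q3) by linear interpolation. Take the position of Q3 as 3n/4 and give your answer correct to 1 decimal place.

97.0

Cumulative frequencies: 15, 29, 49, 67, 81, 93
n = 93; position = 3n/4 = 69.75.
This falls in the class 95 – <105: L = 95, F = 67, f = 14, h = 10.
Upper quartile ≈ 95 + ((69.75 − 67) / 14) × 10 = 96.9643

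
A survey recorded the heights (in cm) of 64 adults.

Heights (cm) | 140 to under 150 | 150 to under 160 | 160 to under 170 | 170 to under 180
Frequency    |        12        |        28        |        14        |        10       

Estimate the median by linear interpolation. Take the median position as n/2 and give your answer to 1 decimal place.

Cumulative frequencies: 12, 40, 54, 64
n = 64; position = n/2 = 32.
This falls in the class 150 to under 160: L = 150, F = 12, f = 28, h = 10.
Median ≈ 150 + ((32 − 12) / 28) × 10 = 157.1429

157.1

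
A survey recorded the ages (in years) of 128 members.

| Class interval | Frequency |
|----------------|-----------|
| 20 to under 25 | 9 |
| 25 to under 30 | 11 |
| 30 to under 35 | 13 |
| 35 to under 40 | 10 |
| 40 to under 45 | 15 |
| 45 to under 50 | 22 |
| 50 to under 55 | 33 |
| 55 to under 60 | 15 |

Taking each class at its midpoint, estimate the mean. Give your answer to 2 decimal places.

Midpoints: 22.5, 27.5, 32.5, 37.5, 42.5, 47.5, 52.5, 57.5
Σfm = 9×22.5 + 11×27.5 + 13×32.5 + 10×37.5 + 15×42.5 + 22×47.5 + 33×52.5 + 15×57.5 = 5580
n = Σf = 128
Mean = 5580 / 128 = 43.5938

43.59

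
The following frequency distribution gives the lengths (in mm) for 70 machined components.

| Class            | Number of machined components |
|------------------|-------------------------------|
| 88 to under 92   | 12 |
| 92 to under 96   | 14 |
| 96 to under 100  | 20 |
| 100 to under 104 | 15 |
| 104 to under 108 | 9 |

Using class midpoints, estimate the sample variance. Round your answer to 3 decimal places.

Midpoints: 90, 94, 98, 102, 106
n = 70, Σfm = 6840, mean = 97.7143
Σfm² = 670168
Σf(m − x̄)² = Σfm² − (Σfm)²/n = 670168 − 6840²/70 = 1802.2857
Sample variance = 1802.2857 / 69 = 26.1201

26.120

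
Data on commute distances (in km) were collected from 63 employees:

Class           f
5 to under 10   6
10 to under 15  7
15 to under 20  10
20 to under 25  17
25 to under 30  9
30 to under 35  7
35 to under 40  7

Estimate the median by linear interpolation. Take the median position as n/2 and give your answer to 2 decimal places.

22.50

Cumulative frequencies: 6, 13, 23, 40, 49, 56, 63
n = 63; position = n/2 = 31.5.
This falls in the class 20 to under 25: L = 20, F = 23, f = 17, h = 5.
Median ≈ 20 + ((31.5 − 23) / 17) × 5 = 22.5000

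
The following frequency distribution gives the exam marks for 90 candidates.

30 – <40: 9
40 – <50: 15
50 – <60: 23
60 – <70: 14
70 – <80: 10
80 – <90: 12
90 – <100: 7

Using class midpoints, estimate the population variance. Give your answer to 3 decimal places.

Midpoints: 35, 45, 55, 65, 75, 85, 95
n = 90, Σfm = 5600, mean = 62.2222
Σfm² = 376250
Σf(m − x̄)² = Σfm² − (Σfm)²/n = 376250 − 5600²/90 = 27805.5556
Population variance = 27805.5556 / 90 = 308.9506

308.951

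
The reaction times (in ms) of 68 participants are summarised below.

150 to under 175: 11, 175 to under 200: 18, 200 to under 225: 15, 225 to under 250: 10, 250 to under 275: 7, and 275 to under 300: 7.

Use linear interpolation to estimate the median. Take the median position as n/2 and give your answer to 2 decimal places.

208.33

Cumulative frequencies: 11, 29, 44, 54, 61, 68
n = 68; position = n/2 = 34.
This falls in the class 200 to under 225: L = 200, F = 29, f = 15, h = 25.
Median ≈ 200 + ((34 − 29) / 15) × 25 = 208.3333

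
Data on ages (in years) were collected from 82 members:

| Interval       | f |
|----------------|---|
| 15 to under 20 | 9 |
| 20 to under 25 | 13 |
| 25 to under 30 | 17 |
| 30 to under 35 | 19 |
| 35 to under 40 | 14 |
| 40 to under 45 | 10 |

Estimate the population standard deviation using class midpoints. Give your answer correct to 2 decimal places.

Midpoints: 17.5, 22.5, 27.5, 32.5, 37.5, 42.5
n = 82, Σfm = 2485, mean = 30.3049
Σfm² = 80012.5
Σf(m − x̄)² = Σfm² − (Σfm)²/n = 80012.5 − 2485²/82 = 4704.8780
Population variance = 4704.8780 / 82 = 57.3766
Standard deviation = √57.3766 = 7.5747

7.57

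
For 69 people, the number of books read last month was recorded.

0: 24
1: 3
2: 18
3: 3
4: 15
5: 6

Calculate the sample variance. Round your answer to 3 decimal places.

3.176

Values: 0, 1, 2, 3, 4, 5
n = 69, Σfx = 138, mean = 2.0000
Σfx² = 492
Σf(x − x̄)² = Σfx² − (Σfx)²/n = 492 − 138²/69 = 216.0000
Sample variance = 216.0000 / 68 = 3.1765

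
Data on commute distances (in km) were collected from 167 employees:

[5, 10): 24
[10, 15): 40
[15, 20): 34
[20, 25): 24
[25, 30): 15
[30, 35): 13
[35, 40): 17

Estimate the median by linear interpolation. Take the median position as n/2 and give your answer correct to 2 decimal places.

Cumulative frequencies: 24, 64, 98, 122, 137, 150, 167
n = 167; position = n/2 = 83.5.
This falls in the class [15, 20): L = 15, F = 64, f = 34, h = 5.
Median ≈ 15 + ((83.5 − 64) / 34) × 5 = 17.8676

17.87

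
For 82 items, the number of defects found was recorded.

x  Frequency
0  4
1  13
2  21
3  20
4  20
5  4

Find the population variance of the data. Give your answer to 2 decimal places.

1.63

Values: 0, 1, 2, 3, 4, 5
n = 82, Σfx = 215, mean = 2.6220
Σfx² = 697
Σf(x − x̄)² = Σfx² − (Σfx)²/n = 697 − 215²/82 = 133.2805
Population variance = 133.2805 / 82 = 1.6254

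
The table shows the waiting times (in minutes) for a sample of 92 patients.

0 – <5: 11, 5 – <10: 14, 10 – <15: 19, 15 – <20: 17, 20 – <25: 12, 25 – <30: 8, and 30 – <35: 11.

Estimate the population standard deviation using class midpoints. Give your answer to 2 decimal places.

Midpoints: 2.5, 7.5, 12.5, 17.5, 22.5, 27.5, 32.5
n = 92, Σfm = 1515, mean = 16.4674
Σfm² = 32775
Σf(m − x̄)² = Σfm² − (Σfm)²/n = 32775 − 1515²/92 = 7826.9022
Population variance = 7826.9022 / 92 = 85.0750
Standard deviation = √85.0750 = 9.2236

9.22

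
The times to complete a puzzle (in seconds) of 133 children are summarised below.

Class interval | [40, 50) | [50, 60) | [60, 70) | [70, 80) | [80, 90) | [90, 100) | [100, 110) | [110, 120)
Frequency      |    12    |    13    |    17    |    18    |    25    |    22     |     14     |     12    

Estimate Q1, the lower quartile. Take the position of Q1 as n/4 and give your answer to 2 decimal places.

64.85

Cumulative frequencies: 12, 25, 42, 60, 85, 107, 121, 133
n = 133; position = n/4 = 33.25.
This falls in the class [60, 70): L = 60, F = 25, f = 17, h = 10.
Lower quartile ≈ 60 + ((33.25 − 25) / 17) × 10 = 64.8529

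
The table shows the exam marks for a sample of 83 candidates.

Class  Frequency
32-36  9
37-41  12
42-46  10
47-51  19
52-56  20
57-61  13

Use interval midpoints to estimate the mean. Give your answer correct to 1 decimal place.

48.1

Midpoints: 34, 39, 44, 49, 54, 59
Σfm = 9×34 + 12×39 + 10×44 + 19×49 + 20×54 + 13×59 = 3992
n = Σf = 83
Mean = 3992 / 83 = 48.0964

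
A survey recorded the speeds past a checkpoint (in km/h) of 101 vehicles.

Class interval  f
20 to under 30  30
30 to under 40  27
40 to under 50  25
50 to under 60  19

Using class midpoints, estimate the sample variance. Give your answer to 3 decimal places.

Midpoints: 25, 35, 45, 55
n = 101, Σfm = 3865, mean = 38.2673
Σfm² = 159925
Σf(m − x̄)² = Σfm² − (Σfm)²/n = 159925 − 3865²/101 = 12021.7822
Sample variance = 12021.7822 / 100 = 120.2178

120.218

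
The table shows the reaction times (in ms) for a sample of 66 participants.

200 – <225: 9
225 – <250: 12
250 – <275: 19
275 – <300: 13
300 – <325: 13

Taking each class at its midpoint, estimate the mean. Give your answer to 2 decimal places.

Midpoints: 212.5, 237.5, 262.5, 287.5, 312.5
Σfm = 9×212.5 + 12×237.5 + 19×262.5 + 13×287.5 + 13×312.5 = 17550
n = Σf = 66
Mean = 17550 / 66 = 265.9091

265.91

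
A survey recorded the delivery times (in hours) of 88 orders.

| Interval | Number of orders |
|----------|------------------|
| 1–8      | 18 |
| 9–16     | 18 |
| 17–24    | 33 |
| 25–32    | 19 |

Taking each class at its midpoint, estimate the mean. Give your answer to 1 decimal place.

Midpoints: 4.5, 12.5, 20.5, 28.5
Σfm = 18×4.5 + 18×12.5 + 33×20.5 + 19×28.5 = 1524
n = Σf = 88
Mean = 1524 / 88 = 17.3182

17.3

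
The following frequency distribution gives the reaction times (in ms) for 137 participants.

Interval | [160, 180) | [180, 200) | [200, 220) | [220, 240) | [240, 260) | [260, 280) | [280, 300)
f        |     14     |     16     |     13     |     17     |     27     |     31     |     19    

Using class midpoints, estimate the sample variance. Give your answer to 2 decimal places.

Midpoints: 170, 190, 210, 230, 250, 270, 290
n = 137, Σfm = 32690, mean = 238.6131
Σfm² = 8000100
Σf(m − x̄)² = Σfm² − (Σfm)²/n = 8000100 − 32690²/137 = 199836.4964
Sample variance = 199836.4964 / 136 = 1469.3860

1469.39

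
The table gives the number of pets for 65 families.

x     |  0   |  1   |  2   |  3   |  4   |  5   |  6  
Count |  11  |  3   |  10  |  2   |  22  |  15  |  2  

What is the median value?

4

Cumulative frequencies: 11, 14, 24, 26, 48, 63, 65
n = 65, so the median is the value in position (n+1)/2 = 33.
Position 33 falls at value 4.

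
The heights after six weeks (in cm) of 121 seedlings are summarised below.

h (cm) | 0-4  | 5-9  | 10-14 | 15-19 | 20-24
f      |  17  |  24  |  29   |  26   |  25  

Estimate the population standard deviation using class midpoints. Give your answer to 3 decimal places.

6.670

Midpoints: 2, 7, 12, 17, 22
n = 121, Σfm = 1542, mean = 12.7438
Σfm² = 25034
Σf(m − x̄)² = Σfm² − (Σfm)²/n = 25034 − 1542²/121 = 5383.0579
Population variance = 5383.0579 / 121 = 44.4881
Standard deviation = √44.4881 = 6.6699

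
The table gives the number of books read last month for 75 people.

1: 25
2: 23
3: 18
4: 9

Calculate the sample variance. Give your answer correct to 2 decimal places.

Values: 1, 2, 3, 4
n = 75, Σfx = 161, mean = 2.1467
Σfx² = 423
Σf(x − x̄)² = Σfx² − (Σfx)²/n = 423 − 161²/75 = 77.3867
Sample variance = 77.3867 / 74 = 1.0458

1.05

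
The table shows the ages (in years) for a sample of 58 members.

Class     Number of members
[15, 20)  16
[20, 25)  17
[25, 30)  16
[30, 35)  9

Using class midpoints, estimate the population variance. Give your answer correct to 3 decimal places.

Midpoints: 17.5, 22.5, 27.5, 32.5
n = 58, Σfm = 1395, mean = 24.0517
Σfm² = 35112.5
Σf(m − x̄)² = Σfm² − (Σfm)²/n = 35112.5 − 1395²/58 = 1560.3448
Population variance = 1560.3448 / 58 = 26.9025

26.902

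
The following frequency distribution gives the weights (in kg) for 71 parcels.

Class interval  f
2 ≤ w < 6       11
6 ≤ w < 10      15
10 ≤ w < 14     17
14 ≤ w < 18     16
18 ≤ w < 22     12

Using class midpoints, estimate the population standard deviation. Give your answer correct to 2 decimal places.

Midpoints: 4, 8, 12, 16, 20
n = 71, Σfm = 864, mean = 12.1690
Σfm² = 12480
Σf(m − x̄)² = Σfm² − (Σfm)²/n = 12480 − 864²/71 = 1965.9718
Population variance = 1965.9718 / 71 = 27.6897
Standard deviation = √27.6897 = 5.2621

5.26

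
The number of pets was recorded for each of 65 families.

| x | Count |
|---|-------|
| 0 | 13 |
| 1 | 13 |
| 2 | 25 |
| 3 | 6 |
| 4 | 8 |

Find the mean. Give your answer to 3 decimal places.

Values: 0, 1, 2, 3, 4
Σfx = 13×0 + 13×1 + 25×2 + 6×3 + 8×4 = 113
n = Σf = 65
Mean = 113 / 65 = 1.7385

1.738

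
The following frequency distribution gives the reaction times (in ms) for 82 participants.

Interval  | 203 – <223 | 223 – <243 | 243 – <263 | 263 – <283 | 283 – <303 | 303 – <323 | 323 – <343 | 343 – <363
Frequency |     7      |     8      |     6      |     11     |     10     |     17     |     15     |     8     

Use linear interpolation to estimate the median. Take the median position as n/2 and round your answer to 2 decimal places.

Cumulative frequencies: 7, 15, 21, 32, 42, 59, 74, 82
n = 82; position = n/2 = 41.
This falls in the class 283 – <303: L = 283, F = 32, f = 10, h = 20.
Median ≈ 283 + ((41 − 32) / 10) × 20 = 301.0000

301.00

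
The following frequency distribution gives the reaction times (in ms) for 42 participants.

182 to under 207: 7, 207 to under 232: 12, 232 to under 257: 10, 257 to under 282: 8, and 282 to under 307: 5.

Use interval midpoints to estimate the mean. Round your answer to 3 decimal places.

239.738

Midpoints: 194.5, 219.5, 244.5, 269.5, 294.5
Σfm = 7×194.5 + 12×219.5 + 10×244.5 + 8×269.5 + 5×294.5 = 10069
n = Σf = 42
Mean = 10069 / 42 = 239.7381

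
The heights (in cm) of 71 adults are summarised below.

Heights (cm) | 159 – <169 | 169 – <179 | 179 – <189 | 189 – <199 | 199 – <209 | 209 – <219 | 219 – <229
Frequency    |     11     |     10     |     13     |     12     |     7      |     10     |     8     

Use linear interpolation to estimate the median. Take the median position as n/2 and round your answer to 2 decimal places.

Cumulative frequencies: 11, 21, 34, 46, 53, 63, 71
n = 71; position = n/2 = 35.5.
This falls in the class 189 – <199: L = 189, F = 34, f = 12, h = 10.
Median ≈ 189 + ((35.5 − 34) / 12) × 10 = 190.2500

190.25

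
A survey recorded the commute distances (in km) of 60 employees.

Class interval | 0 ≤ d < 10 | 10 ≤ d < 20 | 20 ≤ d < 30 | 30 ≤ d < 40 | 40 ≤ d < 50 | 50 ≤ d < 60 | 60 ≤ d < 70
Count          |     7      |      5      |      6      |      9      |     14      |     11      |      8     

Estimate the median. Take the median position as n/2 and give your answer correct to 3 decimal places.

Cumulative frequencies: 7, 12, 18, 27, 41, 52, 60
n = 60; position = n/2 = 30.
This falls in the class 40 ≤ d < 50: L = 40, F = 27, f = 14, h = 10.
Median ≈ 40 + ((30 − 27) / 14) × 10 = 42.1429

42.143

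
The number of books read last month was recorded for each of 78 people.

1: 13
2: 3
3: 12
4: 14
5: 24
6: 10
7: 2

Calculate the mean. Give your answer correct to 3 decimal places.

Values: 1, 2, 3, 4, 5, 6, 7
Σfx = 13×1 + 3×2 + 12×3 + 14×4 + 24×5 + 10×6 + 2×7 = 305
n = Σf = 78
Mean = 305 / 78 = 3.9103

3.910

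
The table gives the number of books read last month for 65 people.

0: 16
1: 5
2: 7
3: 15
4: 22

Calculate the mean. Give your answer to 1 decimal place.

2.3

Values: 0, 1, 2, 3, 4
Σfx = 16×0 + 5×1 + 7×2 + 15×3 + 22×4 = 152
n = Σf = 65
Mean = 152 / 65 = 2.3385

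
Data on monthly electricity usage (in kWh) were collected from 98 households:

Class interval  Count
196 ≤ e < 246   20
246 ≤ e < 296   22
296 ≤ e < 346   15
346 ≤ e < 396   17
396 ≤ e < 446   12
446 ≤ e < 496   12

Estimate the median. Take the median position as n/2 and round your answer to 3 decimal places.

Cumulative frequencies: 20, 42, 57, 74, 86, 98
n = 98; position = n/2 = 49.
This falls in the class 296 ≤ e < 346: L = 296, F = 42, f = 15, h = 50.
Median ≈ 296 + ((49 − 42) / 15) × 50 = 319.3333

319.333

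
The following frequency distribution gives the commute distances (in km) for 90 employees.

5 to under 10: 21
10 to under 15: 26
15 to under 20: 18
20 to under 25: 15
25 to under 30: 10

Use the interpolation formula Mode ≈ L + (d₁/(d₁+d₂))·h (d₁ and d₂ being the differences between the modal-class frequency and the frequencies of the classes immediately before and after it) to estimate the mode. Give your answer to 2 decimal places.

Modal class: 10 to under 15 (highest frequency 26).
d₁ = 26 − 21 = 5, d₂ = 26 − 18 = 8
Mode ≈ 10 + (5/(5+8)) × 5 = 10 + 1.9231 = 11.9231

11.92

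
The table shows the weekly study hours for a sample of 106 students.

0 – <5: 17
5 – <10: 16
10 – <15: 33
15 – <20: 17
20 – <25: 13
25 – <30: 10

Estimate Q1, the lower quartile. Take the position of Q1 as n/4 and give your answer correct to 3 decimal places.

Cumulative frequencies: 17, 33, 66, 83, 96, 106
n = 106; position = n/4 = 26.5.
This falls in the class 5 – <10: L = 5, F = 17, f = 16, h = 5.
Lower quartile ≈ 5 + ((26.5 − 17) / 16) × 5 = 7.9688

7.969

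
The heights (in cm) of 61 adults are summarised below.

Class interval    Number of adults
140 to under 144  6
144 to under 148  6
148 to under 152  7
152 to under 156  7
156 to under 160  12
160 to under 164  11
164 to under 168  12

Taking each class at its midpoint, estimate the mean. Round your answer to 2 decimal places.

156.16

Midpoints: 142, 146, 150, 154, 158, 162, 166
Σfm = 6×142 + 6×146 + 7×150 + 7×154 + 12×158 + 11×162 + 12×166 = 9526
n = Σf = 61
Mean = 9526 / 61 = 156.1639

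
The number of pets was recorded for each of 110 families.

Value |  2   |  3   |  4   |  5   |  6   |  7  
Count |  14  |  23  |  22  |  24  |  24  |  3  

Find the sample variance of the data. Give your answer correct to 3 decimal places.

1.998

Values: 2, 3, 4, 5, 6, 7
n = 110, Σfx = 470, mean = 4.2727
Σfx² = 2226
Σf(x − x̄)² = Σfx² − (Σfx)²/n = 2226 − 470²/110 = 217.8182
Sample variance = 217.8182 / 109 = 1.9983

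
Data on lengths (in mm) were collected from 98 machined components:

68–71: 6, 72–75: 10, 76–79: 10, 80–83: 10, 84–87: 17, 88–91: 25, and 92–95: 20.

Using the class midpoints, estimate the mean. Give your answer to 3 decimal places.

84.724

Midpoints: 69.5, 73.5, 77.5, 81.5, 85.5, 89.5, 93.5
Σfm = 6×69.5 + 10×73.5 + 10×77.5 + 10×81.5 + 17×85.5 + 25×89.5 + 20×93.5 = 8303
n = Σf = 98
Mean = 8303 / 98 = 84.7245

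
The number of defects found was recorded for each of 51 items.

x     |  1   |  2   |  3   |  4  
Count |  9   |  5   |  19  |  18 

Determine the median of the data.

3

Cumulative frequencies: 9, 14, 33, 51
n = 51, so the median is the value in position (n+1)/2 = 26.
Position 26 falls at value 3.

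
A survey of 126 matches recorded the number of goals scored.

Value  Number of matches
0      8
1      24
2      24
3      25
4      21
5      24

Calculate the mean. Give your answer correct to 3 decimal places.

2.786

Values: 0, 1, 2, 3, 4, 5
Σfx = 8×0 + 24×1 + 24×2 + 25×3 + 21×4 + 24×5 = 351
n = Σf = 126
Mean = 351 / 126 = 2.7857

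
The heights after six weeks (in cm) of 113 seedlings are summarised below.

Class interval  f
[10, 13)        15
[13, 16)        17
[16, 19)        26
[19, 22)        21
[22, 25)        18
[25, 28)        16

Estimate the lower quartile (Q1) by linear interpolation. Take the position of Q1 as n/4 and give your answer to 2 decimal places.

Cumulative frequencies: 15, 32, 58, 79, 97, 113
n = 113; position = n/4 = 28.25.
This falls in the class [13, 16): L = 13, F = 15, f = 17, h = 3.
Lower quartile ≈ 13 + ((28.25 − 15) / 17) × 3 = 15.3382

15.34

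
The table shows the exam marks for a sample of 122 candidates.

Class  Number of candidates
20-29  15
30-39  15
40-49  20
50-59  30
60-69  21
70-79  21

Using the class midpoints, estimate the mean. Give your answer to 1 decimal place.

Midpoints: 24.5, 34.5, 44.5, 54.5, 64.5, 74.5
Σfm = 15×24.5 + 15×34.5 + 20×44.5 + 30×54.5 + 21×64.5 + 21×74.5 = 6329
n = Σf = 122
Mean = 6329 / 122 = 51.8770

51.9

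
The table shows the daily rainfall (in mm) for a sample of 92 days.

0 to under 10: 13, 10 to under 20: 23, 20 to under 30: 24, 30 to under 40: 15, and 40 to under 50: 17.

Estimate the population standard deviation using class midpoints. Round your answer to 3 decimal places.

Midpoints: 5, 15, 25, 35, 45
n = 92, Σfm = 2300, mean = 25.0000
Σfm² = 73300
Σf(m − x̄)² = Σfm² − (Σfm)²/n = 73300 − 2300²/92 = 15800.0000
Population variance = 15800.0000 / 92 = 171.7391
Standard deviation = √171.7391 = 13.1049

13.105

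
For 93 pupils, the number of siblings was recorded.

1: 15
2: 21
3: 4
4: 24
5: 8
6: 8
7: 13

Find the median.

4

Cumulative frequencies: 15, 36, 40, 64, 72, 80, 93
n = 93, so the median is the value in position (n+1)/2 = 47.
Position 47 falls at value 4.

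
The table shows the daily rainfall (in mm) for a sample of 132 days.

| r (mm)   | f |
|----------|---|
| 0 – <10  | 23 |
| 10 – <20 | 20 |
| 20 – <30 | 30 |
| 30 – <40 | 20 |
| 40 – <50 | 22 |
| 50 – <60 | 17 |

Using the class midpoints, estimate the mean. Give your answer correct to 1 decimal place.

28.7

Midpoints: 5, 15, 25, 35, 45, 55
Σfm = 23×5 + 20×15 + 30×25 + 20×35 + 22×45 + 17×55 = 3790
n = Σf = 132
Mean = 3790 / 132 = 28.7121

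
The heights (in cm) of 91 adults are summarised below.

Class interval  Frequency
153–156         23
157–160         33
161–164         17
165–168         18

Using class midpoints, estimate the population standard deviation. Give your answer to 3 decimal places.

Midpoints: 154.5, 158.5, 162.5, 166.5
n = 91, Σfm = 14543.5, mean = 159.8187
Σfm² = 2325956.75
Σf(m − x̄)² = Σfm² − (Σfm)²/n = 2325956.75 − 14543.5²/91 = 1633.7582
Population variance = 1633.7582 / 91 = 17.9534
Standard deviation = √17.9534 = 4.2371

4.237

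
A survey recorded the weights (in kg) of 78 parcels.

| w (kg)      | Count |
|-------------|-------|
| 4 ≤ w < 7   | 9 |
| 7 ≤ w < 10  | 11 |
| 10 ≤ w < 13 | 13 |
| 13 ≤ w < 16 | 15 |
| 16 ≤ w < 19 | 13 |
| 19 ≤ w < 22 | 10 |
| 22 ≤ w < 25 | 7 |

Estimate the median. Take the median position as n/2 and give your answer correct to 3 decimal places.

Cumulative frequencies: 9, 20, 33, 48, 61, 71, 78
n = 78; position = n/2 = 39.
This falls in the class 13 ≤ w < 16: L = 13, F = 33, f = 15, h = 3.
Median ≈ 13 + ((39 − 33) / 15) × 3 = 14.2000

14.200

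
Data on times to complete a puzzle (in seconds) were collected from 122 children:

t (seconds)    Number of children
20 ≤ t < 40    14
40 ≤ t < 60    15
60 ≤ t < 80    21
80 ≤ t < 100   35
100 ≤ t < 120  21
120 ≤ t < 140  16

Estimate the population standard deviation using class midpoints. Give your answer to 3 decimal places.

30.239

Midpoints: 30, 50, 70, 90, 110, 130
n = 122, Σfm = 10180, mean = 83.4426
Σfm² = 961000
Σf(m − x̄)² = Σfm² − (Σfm)²/n = 961000 − 10180²/122 = 111554.0984
Population variance = 111554.0984 / 122 = 914.3779
Standard deviation = √914.3779 = 30.2387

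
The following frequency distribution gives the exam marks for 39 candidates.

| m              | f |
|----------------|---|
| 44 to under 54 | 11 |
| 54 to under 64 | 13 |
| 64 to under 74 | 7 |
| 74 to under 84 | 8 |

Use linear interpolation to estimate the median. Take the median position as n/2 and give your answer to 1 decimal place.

60.5

Cumulative frequencies: 11, 24, 31, 39
n = 39; position = n/2 = 19.5.
This falls in the class 54 to under 64: L = 54, F = 11, f = 13, h = 10.
Median ≈ 54 + ((19.5 − 11) / 13) × 10 = 60.5385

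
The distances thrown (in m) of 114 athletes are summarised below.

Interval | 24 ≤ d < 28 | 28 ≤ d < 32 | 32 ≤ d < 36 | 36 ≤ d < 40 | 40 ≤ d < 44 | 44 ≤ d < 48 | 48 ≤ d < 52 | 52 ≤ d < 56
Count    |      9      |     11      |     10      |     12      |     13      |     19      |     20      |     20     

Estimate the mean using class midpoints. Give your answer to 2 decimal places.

Midpoints: 26, 30, 34, 38, 42, 46, 50, 54
Σfm = 9×26 + 11×30 + 10×34 + 12×38 + 13×42 + 19×46 + 20×50 + 20×54 = 4860
n = Σf = 114
Mean = 4860 / 114 = 42.6316

42.63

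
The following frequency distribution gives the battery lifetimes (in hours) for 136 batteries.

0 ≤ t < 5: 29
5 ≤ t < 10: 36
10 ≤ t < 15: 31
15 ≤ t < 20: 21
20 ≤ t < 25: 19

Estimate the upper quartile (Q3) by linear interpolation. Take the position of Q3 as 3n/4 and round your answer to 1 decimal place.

16.4

Cumulative frequencies: 29, 65, 96, 117, 136
n = 136; position = 3n/4 = 102.
This falls in the class 15 ≤ t < 20: L = 15, F = 96, f = 21, h = 5.
Upper quartile ≈ 15 + ((102 − 96) / 21) × 5 = 16.4286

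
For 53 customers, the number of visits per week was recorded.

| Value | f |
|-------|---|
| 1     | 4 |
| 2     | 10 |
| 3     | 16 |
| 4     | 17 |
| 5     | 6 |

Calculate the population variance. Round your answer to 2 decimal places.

Values: 1, 2, 3, 4, 5
n = 53, Σfx = 170, mean = 3.2075
Σfx² = 610
Σf(x − x̄)² = Σfx² − (Σfx)²/n = 610 − 170²/53 = 64.7170
Population variance = 64.7170 / 53 = 1.2211

1.22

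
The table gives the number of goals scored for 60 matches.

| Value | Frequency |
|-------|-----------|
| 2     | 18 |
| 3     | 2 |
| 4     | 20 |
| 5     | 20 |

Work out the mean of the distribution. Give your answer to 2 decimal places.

3.70

Values: 2, 3, 4, 5
Σfx = 18×2 + 2×3 + 20×4 + 20×5 = 222
n = Σf = 60
Mean = 222 / 60 = 3.7000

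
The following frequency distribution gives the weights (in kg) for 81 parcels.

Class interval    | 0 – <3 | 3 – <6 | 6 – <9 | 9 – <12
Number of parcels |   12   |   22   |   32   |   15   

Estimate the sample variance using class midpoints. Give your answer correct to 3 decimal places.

Midpoints: 1.5, 4.5, 7.5, 10.5
n = 81, Σfm = 514.5, mean = 6.3519
Σfm² = 3926.25
Σf(m − x̄)² = Σfm² − (Σfm)²/n = 3926.25 − 514.5²/81 = 658.2222
Sample variance = 658.2222 / 80 = 8.2278

8.228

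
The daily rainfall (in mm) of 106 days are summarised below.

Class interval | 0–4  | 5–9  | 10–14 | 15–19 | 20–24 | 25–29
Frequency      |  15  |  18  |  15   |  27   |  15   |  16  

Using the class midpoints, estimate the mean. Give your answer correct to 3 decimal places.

14.689

Midpoints: 2, 7, 12, 17, 22, 27
Σfm = 15×2 + 18×7 + 15×12 + 27×17 + 15×22 + 16×27 = 1557
n = Σf = 106
Mean = 1557 / 106 = 14.6887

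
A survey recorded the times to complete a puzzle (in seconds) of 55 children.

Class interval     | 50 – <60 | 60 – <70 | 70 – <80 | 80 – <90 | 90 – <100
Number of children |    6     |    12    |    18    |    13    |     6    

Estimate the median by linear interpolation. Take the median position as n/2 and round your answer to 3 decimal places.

Cumulative frequencies: 6, 18, 36, 49, 55
n = 55; position = n/2 = 27.5.
This falls in the class 70 – <80: L = 70, F = 18, f = 18, h = 10.
Median ≈ 70 + ((27.5 − 18) / 18) × 10 = 75.2778

75.278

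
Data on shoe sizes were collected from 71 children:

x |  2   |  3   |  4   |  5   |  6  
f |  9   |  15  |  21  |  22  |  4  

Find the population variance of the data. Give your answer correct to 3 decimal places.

1.252

Values: 2, 3, 4, 5, 6
n = 71, Σfx = 281, mean = 3.9577
Σfx² = 1201
Σf(x − x̄)² = Σfx² − (Σfx)²/n = 1201 − 281²/71 = 88.8732
Population variance = 88.8732 / 71 = 1.2517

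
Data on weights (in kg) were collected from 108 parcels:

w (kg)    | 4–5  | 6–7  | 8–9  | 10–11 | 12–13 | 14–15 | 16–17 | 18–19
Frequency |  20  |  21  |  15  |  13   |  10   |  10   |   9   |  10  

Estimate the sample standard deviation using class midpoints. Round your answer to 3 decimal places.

Midpoints: 4.5, 6.5, 8.5, 10.5, 12.5, 14.5, 16.5, 18.5
n = 108, Σfm = 1094, mean = 10.1296
Σfm² = 13347
Σf(m − x̄)² = Σfm² − (Σfm)²/n = 13347 − 1094²/108 = 2265.1852
Sample variance = 2265.1852 / 107 = 21.1700
Standard deviation = √21.1700 = 4.6011

4.601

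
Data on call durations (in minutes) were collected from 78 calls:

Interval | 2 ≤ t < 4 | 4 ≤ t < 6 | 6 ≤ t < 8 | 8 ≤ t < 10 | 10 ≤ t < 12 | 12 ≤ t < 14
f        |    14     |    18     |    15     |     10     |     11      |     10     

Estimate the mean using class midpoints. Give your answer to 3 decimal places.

Midpoints: 3, 5, 7, 9, 11, 13
Σfm = 14×3 + 18×5 + 15×7 + 10×9 + 11×11 + 10×13 = 578
n = Σf = 78
Mean = 578 / 78 = 7.4103

7.410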